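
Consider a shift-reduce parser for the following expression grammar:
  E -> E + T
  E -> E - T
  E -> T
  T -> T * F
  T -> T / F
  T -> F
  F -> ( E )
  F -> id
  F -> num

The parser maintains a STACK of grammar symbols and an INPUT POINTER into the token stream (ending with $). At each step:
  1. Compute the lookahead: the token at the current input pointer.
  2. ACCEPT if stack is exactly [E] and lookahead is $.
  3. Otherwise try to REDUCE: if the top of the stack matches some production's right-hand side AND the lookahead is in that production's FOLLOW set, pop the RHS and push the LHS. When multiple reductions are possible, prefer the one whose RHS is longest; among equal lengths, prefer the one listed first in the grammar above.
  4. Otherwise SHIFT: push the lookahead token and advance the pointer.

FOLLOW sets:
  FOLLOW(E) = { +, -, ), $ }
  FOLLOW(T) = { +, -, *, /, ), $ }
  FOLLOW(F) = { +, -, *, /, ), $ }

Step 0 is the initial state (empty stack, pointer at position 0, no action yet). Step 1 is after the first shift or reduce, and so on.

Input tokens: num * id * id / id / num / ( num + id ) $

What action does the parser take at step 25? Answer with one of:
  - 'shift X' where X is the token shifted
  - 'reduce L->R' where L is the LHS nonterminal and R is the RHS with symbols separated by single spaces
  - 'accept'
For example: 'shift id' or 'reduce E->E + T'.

Step 1: shift num. Stack=[num] ptr=1 lookahead=* remaining=[* id * id / id / num / ( num + id ) $]
Step 2: reduce F->num. Stack=[F] ptr=1 lookahead=* remaining=[* id * id / id / num / ( num + id ) $]
Step 3: reduce T->F. Stack=[T] ptr=1 lookahead=* remaining=[* id * id / id / num / ( num + id ) $]
Step 4: shift *. Stack=[T *] ptr=2 lookahead=id remaining=[id * id / id / num / ( num + id ) $]
Step 5: shift id. Stack=[T * id] ptr=3 lookahead=* remaining=[* id / id / num / ( num + id ) $]
Step 6: reduce F->id. Stack=[T * F] ptr=3 lookahead=* remaining=[* id / id / num / ( num + id ) $]
Step 7: reduce T->T * F. Stack=[T] ptr=3 lookahead=* remaining=[* id / id / num / ( num + id ) $]
Step 8: shift *. Stack=[T *] ptr=4 lookahead=id remaining=[id / id / num / ( num + id ) $]
Step 9: shift id. Stack=[T * id] ptr=5 lookahead=/ remaining=[/ id / num / ( num + id ) $]
Step 10: reduce F->id. Stack=[T * F] ptr=5 lookahead=/ remaining=[/ id / num / ( num + id ) $]
Step 11: reduce T->T * F. Stack=[T] ptr=5 lookahead=/ remaining=[/ id / num / ( num + id ) $]
Step 12: shift /. Stack=[T /] ptr=6 lookahead=id remaining=[id / num / ( num + id ) $]
Step 13: shift id. Stack=[T / id] ptr=7 lookahead=/ remaining=[/ num / ( num + id ) $]
Step 14: reduce F->id. Stack=[T / F] ptr=7 lookahead=/ remaining=[/ num / ( num + id ) $]
Step 15: reduce T->T / F. Stack=[T] ptr=7 lookahead=/ remaining=[/ num / ( num + id ) $]
Step 16: shift /. Stack=[T /] ptr=8 lookahead=num remaining=[num / ( num + id ) $]
Step 17: shift num. Stack=[T / num] ptr=9 lookahead=/ remaining=[/ ( num + id ) $]
Step 18: reduce F->num. Stack=[T / F] ptr=9 lookahead=/ remaining=[/ ( num + id ) $]
Step 19: reduce T->T / F. Stack=[T] ptr=9 lookahead=/ remaining=[/ ( num + id ) $]
Step 20: shift /. Stack=[T /] ptr=10 lookahead=( remaining=[( num + id ) $]
Step 21: shift (. Stack=[T / (] ptr=11 lookahead=num remaining=[num + id ) $]
Step 22: shift num. Stack=[T / ( num] ptr=12 lookahead=+ remaining=[+ id ) $]
Step 23: reduce F->num. Stack=[T / ( F] ptr=12 lookahead=+ remaining=[+ id ) $]
Step 24: reduce T->F. Stack=[T / ( T] ptr=12 lookahead=+ remaining=[+ id ) $]
Step 25: reduce E->T. Stack=[T / ( E] ptr=12 lookahead=+ remaining=[+ id ) $]

Answer: reduce E->T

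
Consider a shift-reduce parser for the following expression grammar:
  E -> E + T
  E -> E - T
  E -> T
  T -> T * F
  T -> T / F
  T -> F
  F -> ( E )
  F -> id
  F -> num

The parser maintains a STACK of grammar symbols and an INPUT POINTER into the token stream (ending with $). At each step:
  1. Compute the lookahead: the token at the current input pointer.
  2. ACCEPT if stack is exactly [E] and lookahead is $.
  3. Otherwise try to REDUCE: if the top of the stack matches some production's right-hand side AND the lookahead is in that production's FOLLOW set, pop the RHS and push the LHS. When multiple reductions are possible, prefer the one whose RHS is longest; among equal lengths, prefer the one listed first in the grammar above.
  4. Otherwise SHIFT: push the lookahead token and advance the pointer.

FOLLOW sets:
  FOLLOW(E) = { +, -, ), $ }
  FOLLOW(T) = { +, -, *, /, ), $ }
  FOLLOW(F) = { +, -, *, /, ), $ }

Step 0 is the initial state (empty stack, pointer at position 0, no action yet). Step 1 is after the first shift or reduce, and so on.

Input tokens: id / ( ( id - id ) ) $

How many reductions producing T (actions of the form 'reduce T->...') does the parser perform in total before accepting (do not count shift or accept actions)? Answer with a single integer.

Step 1: shift id. Stack=[id] ptr=1 lookahead=/ remaining=[/ ( ( id - id ) ) $]
Step 2: reduce F->id. Stack=[F] ptr=1 lookahead=/ remaining=[/ ( ( id - id ) ) $]
Step 3: reduce T->F. Stack=[T] ptr=1 lookahead=/ remaining=[/ ( ( id - id ) ) $]
Step 4: shift /. Stack=[T /] ptr=2 lookahead=( remaining=[( ( id - id ) ) $]
Step 5: shift (. Stack=[T / (] ptr=3 lookahead=( remaining=[( id - id ) ) $]
Step 6: shift (. Stack=[T / ( (] ptr=4 lookahead=id remaining=[id - id ) ) $]
Step 7: shift id. Stack=[T / ( ( id] ptr=5 lookahead=- remaining=[- id ) ) $]
Step 8: reduce F->id. Stack=[T / ( ( F] ptr=5 lookahead=- remaining=[- id ) ) $]
Step 9: reduce T->F. Stack=[T / ( ( T] ptr=5 lookahead=- remaining=[- id ) ) $]
Step 10: reduce E->T. Stack=[T / ( ( E] ptr=5 lookahead=- remaining=[- id ) ) $]
Step 11: shift -. Stack=[T / ( ( E -] ptr=6 lookahead=id remaining=[id ) ) $]
Step 12: shift id. Stack=[T / ( ( E - id] ptr=7 lookahead=) remaining=[) ) $]
Step 13: reduce F->id. Stack=[T / ( ( E - F] ptr=7 lookahead=) remaining=[) ) $]
Step 14: reduce T->F. Stack=[T / ( ( E - T] ptr=7 lookahead=) remaining=[) ) $]
Step 15: reduce E->E - T. Stack=[T / ( ( E] ptr=7 lookahead=) remaining=[) ) $]
Step 16: shift ). Stack=[T / ( ( E )] ptr=8 lookahead=) remaining=[) $]
Step 17: reduce F->( E ). Stack=[T / ( F] ptr=8 lookahead=) remaining=[) $]
Step 18: reduce T->F. Stack=[T / ( T] ptr=8 lookahead=) remaining=[) $]
Step 19: reduce E->T. Stack=[T / ( E] ptr=8 lookahead=) remaining=[) $]
Step 20: shift ). Stack=[T / ( E )] ptr=9 lookahead=$ remaining=[$]
Step 21: reduce F->( E ). Stack=[T / F] ptr=9 lookahead=$ remaining=[$]
Step 22: reduce T->T / F. Stack=[T] ptr=9 lookahead=$ remaining=[$]
Step 23: reduce E->T. Stack=[E] ptr=9 lookahead=$ remaining=[$]
Step 24: accept. Stack=[E] ptr=9 lookahead=$ remaining=[$]

Answer: 5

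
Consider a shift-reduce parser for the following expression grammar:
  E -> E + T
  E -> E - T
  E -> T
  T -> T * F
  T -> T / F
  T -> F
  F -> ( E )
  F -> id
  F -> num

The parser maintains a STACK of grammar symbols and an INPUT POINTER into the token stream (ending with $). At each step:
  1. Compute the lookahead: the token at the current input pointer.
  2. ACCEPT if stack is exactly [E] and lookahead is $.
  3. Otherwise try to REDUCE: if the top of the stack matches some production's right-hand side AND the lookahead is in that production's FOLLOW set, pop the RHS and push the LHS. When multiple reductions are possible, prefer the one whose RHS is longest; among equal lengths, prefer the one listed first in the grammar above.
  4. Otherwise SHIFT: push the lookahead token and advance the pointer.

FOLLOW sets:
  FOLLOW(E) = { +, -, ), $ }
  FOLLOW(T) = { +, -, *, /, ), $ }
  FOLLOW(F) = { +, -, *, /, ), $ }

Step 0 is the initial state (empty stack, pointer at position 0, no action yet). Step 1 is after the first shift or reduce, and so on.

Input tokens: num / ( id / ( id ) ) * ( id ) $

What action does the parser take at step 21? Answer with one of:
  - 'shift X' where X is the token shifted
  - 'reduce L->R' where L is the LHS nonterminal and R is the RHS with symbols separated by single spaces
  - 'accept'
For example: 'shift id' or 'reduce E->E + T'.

Step 1: shift num. Stack=[num] ptr=1 lookahead=/ remaining=[/ ( id / ( id ) ) * ( id ) $]
Step 2: reduce F->num. Stack=[F] ptr=1 lookahead=/ remaining=[/ ( id / ( id ) ) * ( id ) $]
Step 3: reduce T->F. Stack=[T] ptr=1 lookahead=/ remaining=[/ ( id / ( id ) ) * ( id ) $]
Step 4: shift /. Stack=[T /] ptr=2 lookahead=( remaining=[( id / ( id ) ) * ( id ) $]
Step 5: shift (. Stack=[T / (] ptr=3 lookahead=id remaining=[id / ( id ) ) * ( id ) $]
Step 6: shift id. Stack=[T / ( id] ptr=4 lookahead=/ remaining=[/ ( id ) ) * ( id ) $]
Step 7: reduce F->id. Stack=[T / ( F] ptr=4 lookahead=/ remaining=[/ ( id ) ) * ( id ) $]
Step 8: reduce T->F. Stack=[T / ( T] ptr=4 lookahead=/ remaining=[/ ( id ) ) * ( id ) $]
Step 9: shift /. Stack=[T / ( T /] ptr=5 lookahead=( remaining=[( id ) ) * ( id ) $]
Step 10: shift (. Stack=[T / ( T / (] ptr=6 lookahead=id remaining=[id ) ) * ( id ) $]
Step 11: shift id. Stack=[T / ( T / ( id] ptr=7 lookahead=) remaining=[) ) * ( id ) $]
Step 12: reduce F->id. Stack=[T / ( T / ( F] ptr=7 lookahead=) remaining=[) ) * ( id ) $]
Step 13: reduce T->F. Stack=[T / ( T / ( T] ptr=7 lookahead=) remaining=[) ) * ( id ) $]
Step 14: reduce E->T. Stack=[T / ( T / ( E] ptr=7 lookahead=) remaining=[) ) * ( id ) $]
Step 15: shift ). Stack=[T / ( T / ( E )] ptr=8 lookahead=) remaining=[) * ( id ) $]
Step 16: reduce F->( E ). Stack=[T / ( T / F] ptr=8 lookahead=) remaining=[) * ( id ) $]
Step 17: reduce T->T / F. Stack=[T / ( T] ptr=8 lookahead=) remaining=[) * ( id ) $]
Step 18: reduce E->T. Stack=[T / ( E] ptr=8 lookahead=) remaining=[) * ( id ) $]
Step 19: shift ). Stack=[T / ( E )] ptr=9 lookahead=* remaining=[* ( id ) $]
Step 20: reduce F->( E ). Stack=[T / F] ptr=9 lookahead=* remaining=[* ( id ) $]
Step 21: reduce T->T / F. Stack=[T] ptr=9 lookahead=* remaining=[* ( id ) $]

Answer: reduce T->T / F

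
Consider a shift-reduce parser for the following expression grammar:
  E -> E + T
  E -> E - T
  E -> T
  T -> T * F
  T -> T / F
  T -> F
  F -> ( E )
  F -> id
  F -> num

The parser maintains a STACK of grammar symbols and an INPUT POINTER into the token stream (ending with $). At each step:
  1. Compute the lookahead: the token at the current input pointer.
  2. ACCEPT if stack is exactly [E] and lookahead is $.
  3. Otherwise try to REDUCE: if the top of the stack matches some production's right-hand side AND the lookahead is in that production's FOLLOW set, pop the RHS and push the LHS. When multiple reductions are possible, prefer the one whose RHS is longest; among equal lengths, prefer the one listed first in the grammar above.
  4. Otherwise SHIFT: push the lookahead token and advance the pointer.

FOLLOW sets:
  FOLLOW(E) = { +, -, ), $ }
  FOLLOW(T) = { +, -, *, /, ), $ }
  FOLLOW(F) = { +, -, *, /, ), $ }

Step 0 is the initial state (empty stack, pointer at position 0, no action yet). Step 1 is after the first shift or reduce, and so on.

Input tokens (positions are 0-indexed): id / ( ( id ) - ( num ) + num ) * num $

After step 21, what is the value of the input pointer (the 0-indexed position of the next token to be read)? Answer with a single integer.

Step 1: shift id. Stack=[id] ptr=1 lookahead=/ remaining=[/ ( ( id ) - ( num ) + num ) * num $]
Step 2: reduce F->id. Stack=[F] ptr=1 lookahead=/ remaining=[/ ( ( id ) - ( num ) + num ) * num $]
Step 3: reduce T->F. Stack=[T] ptr=1 lookahead=/ remaining=[/ ( ( id ) - ( num ) + num ) * num $]
Step 4: shift /. Stack=[T /] ptr=2 lookahead=( remaining=[( ( id ) - ( num ) + num ) * num $]
Step 5: shift (. Stack=[T / (] ptr=3 lookahead=( remaining=[( id ) - ( num ) + num ) * num $]
Step 6: shift (. Stack=[T / ( (] ptr=4 lookahead=id remaining=[id ) - ( num ) + num ) * num $]
Step 7: shift id. Stack=[T / ( ( id] ptr=5 lookahead=) remaining=[) - ( num ) + num ) * num $]
Step 8: reduce F->id. Stack=[T / ( ( F] ptr=5 lookahead=) remaining=[) - ( num ) + num ) * num $]
Step 9: reduce T->F. Stack=[T / ( ( T] ptr=5 lookahead=) remaining=[) - ( num ) + num ) * num $]
Step 10: reduce E->T. Stack=[T / ( ( E] ptr=5 lookahead=) remaining=[) - ( num ) + num ) * num $]
Step 11: shift ). Stack=[T / ( ( E )] ptr=6 lookahead=- remaining=[- ( num ) + num ) * num $]
Step 12: reduce F->( E ). Stack=[T / ( F] ptr=6 lookahead=- remaining=[- ( num ) + num ) * num $]
Step 13: reduce T->F. Stack=[T / ( T] ptr=6 lookahead=- remaining=[- ( num ) + num ) * num $]
Step 14: reduce E->T. Stack=[T / ( E] ptr=6 lookahead=- remaining=[- ( num ) + num ) * num $]
Step 15: shift -. Stack=[T / ( E -] ptr=7 lookahead=( remaining=[( num ) + num ) * num $]
Step 16: shift (. Stack=[T / ( E - (] ptr=8 lookahead=num remaining=[num ) + num ) * num $]
Step 17: shift num. Stack=[T / ( E - ( num] ptr=9 lookahead=) remaining=[) + num ) * num $]
Step 18: reduce F->num. Stack=[T / ( E - ( F] ptr=9 lookahead=) remaining=[) + num ) * num $]
Step 19: reduce T->F. Stack=[T / ( E - ( T] ptr=9 lookahead=) remaining=[) + num ) * num $]
Step 20: reduce E->T. Stack=[T / ( E - ( E] ptr=9 lookahead=) remaining=[) + num ) * num $]
Step 21: shift ). Stack=[T / ( E - ( E )] ptr=10 lookahead=+ remaining=[+ num ) * num $]

Answer: 10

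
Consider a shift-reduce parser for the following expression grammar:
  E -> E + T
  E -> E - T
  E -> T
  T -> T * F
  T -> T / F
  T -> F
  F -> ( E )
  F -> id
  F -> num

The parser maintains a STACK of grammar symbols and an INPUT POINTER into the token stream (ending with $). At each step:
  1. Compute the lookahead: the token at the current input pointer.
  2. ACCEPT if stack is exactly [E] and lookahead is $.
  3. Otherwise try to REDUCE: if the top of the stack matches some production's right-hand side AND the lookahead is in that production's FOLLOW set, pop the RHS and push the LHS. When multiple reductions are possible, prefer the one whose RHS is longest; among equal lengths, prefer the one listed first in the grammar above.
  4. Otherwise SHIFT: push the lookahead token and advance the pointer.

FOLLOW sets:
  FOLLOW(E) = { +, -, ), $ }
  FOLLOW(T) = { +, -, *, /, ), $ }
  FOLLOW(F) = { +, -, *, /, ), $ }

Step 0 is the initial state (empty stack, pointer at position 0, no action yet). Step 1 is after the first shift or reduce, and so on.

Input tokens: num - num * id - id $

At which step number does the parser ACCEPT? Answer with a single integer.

Answer: 19

Derivation:
Step 1: shift num. Stack=[num] ptr=1 lookahead=- remaining=[- num * id - id $]
Step 2: reduce F->num. Stack=[F] ptr=1 lookahead=- remaining=[- num * id - id $]
Step 3: reduce T->F. Stack=[T] ptr=1 lookahead=- remaining=[- num * id - id $]
Step 4: reduce E->T. Stack=[E] ptr=1 lookahead=- remaining=[- num * id - id $]
Step 5: shift -. Stack=[E -] ptr=2 lookahead=num remaining=[num * id - id $]
Step 6: shift num. Stack=[E - num] ptr=3 lookahead=* remaining=[* id - id $]
Step 7: reduce F->num. Stack=[E - F] ptr=3 lookahead=* remaining=[* id - id $]
Step 8: reduce T->F. Stack=[E - T] ptr=3 lookahead=* remaining=[* id - id $]
Step 9: shift *. Stack=[E - T *] ptr=4 lookahead=id remaining=[id - id $]
Step 10: shift id. Stack=[E - T * id] ptr=5 lookahead=- remaining=[- id $]
Step 11: reduce F->id. Stack=[E - T * F] ptr=5 lookahead=- remaining=[- id $]
Step 12: reduce T->T * F. Stack=[E - T] ptr=5 lookahead=- remaining=[- id $]
Step 13: reduce E->E - T. Stack=[E] ptr=5 lookahead=- remaining=[- id $]
Step 14: shift -. Stack=[E -] ptr=6 lookahead=id remaining=[id $]
Step 15: shift id. Stack=[E - id] ptr=7 lookahead=$ remaining=[$]
Step 16: reduce F->id. Stack=[E - F] ptr=7 lookahead=$ remaining=[$]
Step 17: reduce T->F. Stack=[E - T] ptr=7 lookahead=$ remaining=[$]
Step 18: reduce E->E - T. Stack=[E] ptr=7 lookahead=$ remaining=[$]
Step 19: accept. Stack=[E] ptr=7 lookahead=$ remaining=[$]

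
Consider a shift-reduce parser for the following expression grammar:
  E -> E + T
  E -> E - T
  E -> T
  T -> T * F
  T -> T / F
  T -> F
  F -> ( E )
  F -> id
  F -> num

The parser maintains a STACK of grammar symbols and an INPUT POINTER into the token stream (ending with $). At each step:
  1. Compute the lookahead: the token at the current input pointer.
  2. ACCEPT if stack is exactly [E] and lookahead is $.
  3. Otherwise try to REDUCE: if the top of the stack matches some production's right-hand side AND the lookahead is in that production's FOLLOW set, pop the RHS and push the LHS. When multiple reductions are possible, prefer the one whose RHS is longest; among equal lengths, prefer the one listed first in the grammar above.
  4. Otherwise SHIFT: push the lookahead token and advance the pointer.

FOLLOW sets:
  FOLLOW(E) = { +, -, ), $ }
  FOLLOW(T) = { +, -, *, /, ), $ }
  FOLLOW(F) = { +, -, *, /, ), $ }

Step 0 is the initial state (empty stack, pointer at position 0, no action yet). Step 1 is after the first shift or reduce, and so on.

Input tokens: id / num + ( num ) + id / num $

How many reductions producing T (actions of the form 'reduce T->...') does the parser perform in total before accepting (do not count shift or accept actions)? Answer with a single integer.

Answer: 6

Derivation:
Step 1: shift id. Stack=[id] ptr=1 lookahead=/ remaining=[/ num + ( num ) + id / num $]
Step 2: reduce F->id. Stack=[F] ptr=1 lookahead=/ remaining=[/ num + ( num ) + id / num $]
Step 3: reduce T->F. Stack=[T] ptr=1 lookahead=/ remaining=[/ num + ( num ) + id / num $]
Step 4: shift /. Stack=[T /] ptr=2 lookahead=num remaining=[num + ( num ) + id / num $]
Step 5: shift num. Stack=[T / num] ptr=3 lookahead=+ remaining=[+ ( num ) + id / num $]
Step 6: reduce F->num. Stack=[T / F] ptr=3 lookahead=+ remaining=[+ ( num ) + id / num $]
Step 7: reduce T->T / F. Stack=[T] ptr=3 lookahead=+ remaining=[+ ( num ) + id / num $]
Step 8: reduce E->T. Stack=[E] ptr=3 lookahead=+ remaining=[+ ( num ) + id / num $]
Step 9: shift +. Stack=[E +] ptr=4 lookahead=( remaining=[( num ) + id / num $]
Step 10: shift (. Stack=[E + (] ptr=5 lookahead=num remaining=[num ) + id / num $]
Step 11: shift num. Stack=[E + ( num] ptr=6 lookahead=) remaining=[) + id / num $]
Step 12: reduce F->num. Stack=[E + ( F] ptr=6 lookahead=) remaining=[) + id / num $]
Step 13: reduce T->F. Stack=[E + ( T] ptr=6 lookahead=) remaining=[) + id / num $]
Step 14: reduce E->T. Stack=[E + ( E] ptr=6 lookahead=) remaining=[) + id / num $]
Step 15: shift ). Stack=[E + ( E )] ptr=7 lookahead=+ remaining=[+ id / num $]
Step 16: reduce F->( E ). Stack=[E + F] ptr=7 lookahead=+ remaining=[+ id / num $]
Step 17: reduce T->F. Stack=[E + T] ptr=7 lookahead=+ remaining=[+ id / num $]
Step 18: reduce E->E + T. Stack=[E] ptr=7 lookahead=+ remaining=[+ id / num $]
Step 19: shift +. Stack=[E +] ptr=8 lookahead=id remaining=[id / num $]
Step 20: shift id. Stack=[E + id] ptr=9 lookahead=/ remaining=[/ num $]
Step 21: reduce F->id. Stack=[E + F] ptr=9 lookahead=/ remaining=[/ num $]
Step 22: reduce T->F. Stack=[E + T] ptr=9 lookahead=/ remaining=[/ num $]
Step 23: shift /. Stack=[E + T /] ptr=10 lookahead=num remaining=[num $]
Step 24: shift num. Stack=[E + T / num] ptr=11 lookahead=$ remaining=[$]
Step 25: reduce F->num. Stack=[E + T / F] ptr=11 lookahead=$ remaining=[$]
Step 26: reduce T->T / F. Stack=[E + T] ptr=11 lookahead=$ remaining=[$]
Step 27: reduce E->E + T. Stack=[E] ptr=11 lookahead=$ remaining=[$]
Step 28: accept. Stack=[E] ptr=11 lookahead=$ remaining=[$]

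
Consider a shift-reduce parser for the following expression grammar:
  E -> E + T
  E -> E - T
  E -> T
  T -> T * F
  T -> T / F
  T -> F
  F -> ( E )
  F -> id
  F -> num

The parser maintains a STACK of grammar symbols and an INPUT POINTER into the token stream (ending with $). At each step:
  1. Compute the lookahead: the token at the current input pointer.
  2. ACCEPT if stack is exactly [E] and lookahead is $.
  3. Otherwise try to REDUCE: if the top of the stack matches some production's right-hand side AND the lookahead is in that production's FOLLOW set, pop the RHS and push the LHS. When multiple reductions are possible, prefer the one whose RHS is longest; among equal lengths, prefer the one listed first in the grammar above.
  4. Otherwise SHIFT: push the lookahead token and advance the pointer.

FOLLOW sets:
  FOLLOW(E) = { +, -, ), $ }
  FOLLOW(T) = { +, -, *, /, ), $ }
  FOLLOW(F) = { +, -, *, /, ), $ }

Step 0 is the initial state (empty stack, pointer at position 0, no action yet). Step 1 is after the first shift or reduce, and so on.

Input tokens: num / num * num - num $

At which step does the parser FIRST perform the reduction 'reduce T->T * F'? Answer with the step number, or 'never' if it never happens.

Answer: 11

Derivation:
Step 1: shift num. Stack=[num] ptr=1 lookahead=/ remaining=[/ num * num - num $]
Step 2: reduce F->num. Stack=[F] ptr=1 lookahead=/ remaining=[/ num * num - num $]
Step 3: reduce T->F. Stack=[T] ptr=1 lookahead=/ remaining=[/ num * num - num $]
Step 4: shift /. Stack=[T /] ptr=2 lookahead=num remaining=[num * num - num $]
Step 5: shift num. Stack=[T / num] ptr=3 lookahead=* remaining=[* num - num $]
Step 6: reduce F->num. Stack=[T / F] ptr=3 lookahead=* remaining=[* num - num $]
Step 7: reduce T->T / F. Stack=[T] ptr=3 lookahead=* remaining=[* num - num $]
Step 8: shift *. Stack=[T *] ptr=4 lookahead=num remaining=[num - num $]
Step 9: shift num. Stack=[T * num] ptr=5 lookahead=- remaining=[- num $]
Step 10: reduce F->num. Stack=[T * F] ptr=5 lookahead=- remaining=[- num $]
Step 11: reduce T->T * F. Stack=[T] ptr=5 lookahead=- remaining=[- num $]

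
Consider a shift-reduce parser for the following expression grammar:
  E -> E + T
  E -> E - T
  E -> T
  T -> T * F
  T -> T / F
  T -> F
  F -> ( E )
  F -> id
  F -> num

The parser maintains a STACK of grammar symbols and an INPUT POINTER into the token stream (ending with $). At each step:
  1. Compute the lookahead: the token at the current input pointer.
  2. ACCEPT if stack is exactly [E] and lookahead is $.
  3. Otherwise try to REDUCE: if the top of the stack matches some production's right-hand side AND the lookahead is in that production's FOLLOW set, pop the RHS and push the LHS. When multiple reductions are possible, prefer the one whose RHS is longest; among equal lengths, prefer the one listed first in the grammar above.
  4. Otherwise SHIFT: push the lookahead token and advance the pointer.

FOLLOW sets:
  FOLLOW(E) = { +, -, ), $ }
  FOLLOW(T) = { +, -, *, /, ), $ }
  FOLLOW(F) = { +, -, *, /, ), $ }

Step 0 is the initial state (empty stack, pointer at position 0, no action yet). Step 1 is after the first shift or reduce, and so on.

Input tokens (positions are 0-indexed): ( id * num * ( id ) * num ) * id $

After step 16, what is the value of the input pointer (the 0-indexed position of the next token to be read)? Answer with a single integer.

Step 1: shift (. Stack=[(] ptr=1 lookahead=id remaining=[id * num * ( id ) * num ) * id $]
Step 2: shift id. Stack=[( id] ptr=2 lookahead=* remaining=[* num * ( id ) * num ) * id $]
Step 3: reduce F->id. Stack=[( F] ptr=2 lookahead=* remaining=[* num * ( id ) * num ) * id $]
Step 4: reduce T->F. Stack=[( T] ptr=2 lookahead=* remaining=[* num * ( id ) * num ) * id $]
Step 5: shift *. Stack=[( T *] ptr=3 lookahead=num remaining=[num * ( id ) * num ) * id $]
Step 6: shift num. Stack=[( T * num] ptr=4 lookahead=* remaining=[* ( id ) * num ) * id $]
Step 7: reduce F->num. Stack=[( T * F] ptr=4 lookahead=* remaining=[* ( id ) * num ) * id $]
Step 8: reduce T->T * F. Stack=[( T] ptr=4 lookahead=* remaining=[* ( id ) * num ) * id $]
Step 9: shift *. Stack=[( T *] ptr=5 lookahead=( remaining=[( id ) * num ) * id $]
Step 10: shift (. Stack=[( T * (] ptr=6 lookahead=id remaining=[id ) * num ) * id $]
Step 11: shift id. Stack=[( T * ( id] ptr=7 lookahead=) remaining=[) * num ) * id $]
Step 12: reduce F->id. Stack=[( T * ( F] ptr=7 lookahead=) remaining=[) * num ) * id $]
Step 13: reduce T->F. Stack=[( T * ( T] ptr=7 lookahead=) remaining=[) * num ) * id $]
Step 14: reduce E->T. Stack=[( T * ( E] ptr=7 lookahead=) remaining=[) * num ) * id $]
Step 15: shift ). Stack=[( T * ( E )] ptr=8 lookahead=* remaining=[* num ) * id $]
Step 16: reduce F->( E ). Stack=[( T * F] ptr=8 lookahead=* remaining=[* num ) * id $]

Answer: 8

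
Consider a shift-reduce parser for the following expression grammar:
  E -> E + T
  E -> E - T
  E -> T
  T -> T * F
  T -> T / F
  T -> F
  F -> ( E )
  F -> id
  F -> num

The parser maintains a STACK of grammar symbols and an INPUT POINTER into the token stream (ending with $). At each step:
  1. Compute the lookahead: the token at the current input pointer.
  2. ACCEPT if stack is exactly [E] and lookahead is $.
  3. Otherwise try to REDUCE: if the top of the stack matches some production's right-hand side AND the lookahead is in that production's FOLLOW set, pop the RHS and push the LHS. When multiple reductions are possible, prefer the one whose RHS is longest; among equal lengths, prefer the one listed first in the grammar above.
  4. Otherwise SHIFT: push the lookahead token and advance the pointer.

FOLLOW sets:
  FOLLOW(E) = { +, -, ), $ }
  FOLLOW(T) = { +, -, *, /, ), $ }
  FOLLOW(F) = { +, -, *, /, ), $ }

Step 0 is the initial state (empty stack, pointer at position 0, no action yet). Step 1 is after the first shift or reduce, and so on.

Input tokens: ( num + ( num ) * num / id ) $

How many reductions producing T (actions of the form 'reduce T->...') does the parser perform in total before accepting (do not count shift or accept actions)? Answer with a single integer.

Answer: 6

Derivation:
Step 1: shift (. Stack=[(] ptr=1 lookahead=num remaining=[num + ( num ) * num / id ) $]
Step 2: shift num. Stack=[( num] ptr=2 lookahead=+ remaining=[+ ( num ) * num / id ) $]
Step 3: reduce F->num. Stack=[( F] ptr=2 lookahead=+ remaining=[+ ( num ) * num / id ) $]
Step 4: reduce T->F. Stack=[( T] ptr=2 lookahead=+ remaining=[+ ( num ) * num / id ) $]
Step 5: reduce E->T. Stack=[( E] ptr=2 lookahead=+ remaining=[+ ( num ) * num / id ) $]
Step 6: shift +. Stack=[( E +] ptr=3 lookahead=( remaining=[( num ) * num / id ) $]
Step 7: shift (. Stack=[( E + (] ptr=4 lookahead=num remaining=[num ) * num / id ) $]
Step 8: shift num. Stack=[( E + ( num] ptr=5 lookahead=) remaining=[) * num / id ) $]
Step 9: reduce F->num. Stack=[( E + ( F] ptr=5 lookahead=) remaining=[) * num / id ) $]
Step 10: reduce T->F. Stack=[( E + ( T] ptr=5 lookahead=) remaining=[) * num / id ) $]
Step 11: reduce E->T. Stack=[( E + ( E] ptr=5 lookahead=) remaining=[) * num / id ) $]
Step 12: shift ). Stack=[( E + ( E )] ptr=6 lookahead=* remaining=[* num / id ) $]
Step 13: reduce F->( E ). Stack=[( E + F] ptr=6 lookahead=* remaining=[* num / id ) $]
Step 14: reduce T->F. Stack=[( E + T] ptr=6 lookahead=* remaining=[* num / id ) $]
Step 15: shift *. Stack=[( E + T *] ptr=7 lookahead=num remaining=[num / id ) $]
Step 16: shift num. Stack=[( E + T * num] ptr=8 lookahead=/ remaining=[/ id ) $]
Step 17: reduce F->num. Stack=[( E + T * F] ptr=8 lookahead=/ remaining=[/ id ) $]
Step 18: reduce T->T * F. Stack=[( E + T] ptr=8 lookahead=/ remaining=[/ id ) $]
Step 19: shift /. Stack=[( E + T /] ptr=9 lookahead=id remaining=[id ) $]
Step 20: shift id. Stack=[( E + T / id] ptr=10 lookahead=) remaining=[) $]
Step 21: reduce F->id. Stack=[( E + T / F] ptr=10 lookahead=) remaining=[) $]
Step 22: reduce T->T / F. Stack=[( E + T] ptr=10 lookahead=) remaining=[) $]
Step 23: reduce E->E + T. Stack=[( E] ptr=10 lookahead=) remaining=[) $]
Step 24: shift ). Stack=[( E )] ptr=11 lookahead=$ remaining=[$]
Step 25: reduce F->( E ). Stack=[F] ptr=11 lookahead=$ remaining=[$]
Step 26: reduce T->F. Stack=[T] ptr=11 lookahead=$ remaining=[$]
Step 27: reduce E->T. Stack=[E] ptr=11 lookahead=$ remaining=[$]
Step 28: accept. Stack=[E] ptr=11 lookahead=$ remaining=[$]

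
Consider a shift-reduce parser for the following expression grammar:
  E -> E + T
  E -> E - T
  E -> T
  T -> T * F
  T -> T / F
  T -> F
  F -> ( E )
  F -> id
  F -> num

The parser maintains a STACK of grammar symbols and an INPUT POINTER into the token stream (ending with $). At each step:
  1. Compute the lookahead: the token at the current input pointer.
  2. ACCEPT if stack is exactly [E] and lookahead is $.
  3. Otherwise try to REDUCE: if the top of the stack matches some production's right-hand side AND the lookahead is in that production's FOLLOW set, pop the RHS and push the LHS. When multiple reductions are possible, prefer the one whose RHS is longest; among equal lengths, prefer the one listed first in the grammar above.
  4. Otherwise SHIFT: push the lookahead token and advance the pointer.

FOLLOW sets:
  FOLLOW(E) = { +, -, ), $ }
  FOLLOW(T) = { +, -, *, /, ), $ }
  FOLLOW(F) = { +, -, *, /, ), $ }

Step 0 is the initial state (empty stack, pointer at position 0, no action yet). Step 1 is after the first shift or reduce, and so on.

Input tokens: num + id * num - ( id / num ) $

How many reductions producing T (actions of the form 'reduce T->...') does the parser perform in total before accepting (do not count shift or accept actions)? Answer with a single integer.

Step 1: shift num. Stack=[num] ptr=1 lookahead=+ remaining=[+ id * num - ( id / num ) $]
Step 2: reduce F->num. Stack=[F] ptr=1 lookahead=+ remaining=[+ id * num - ( id / num ) $]
Step 3: reduce T->F. Stack=[T] ptr=1 lookahead=+ remaining=[+ id * num - ( id / num ) $]
Step 4: reduce E->T. Stack=[E] ptr=1 lookahead=+ remaining=[+ id * num - ( id / num ) $]
Step 5: shift +. Stack=[E +] ptr=2 lookahead=id remaining=[id * num - ( id / num ) $]
Step 6: shift id. Stack=[E + id] ptr=3 lookahead=* remaining=[* num - ( id / num ) $]
Step 7: reduce F->id. Stack=[E + F] ptr=3 lookahead=* remaining=[* num - ( id / num ) $]
Step 8: reduce T->F. Stack=[E + T] ptr=3 lookahead=* remaining=[* num - ( id / num ) $]
Step 9: shift *. Stack=[E + T *] ptr=4 lookahead=num remaining=[num - ( id / num ) $]
Step 10: shift num. Stack=[E + T * num] ptr=5 lookahead=- remaining=[- ( id / num ) $]
Step 11: reduce F->num. Stack=[E + T * F] ptr=5 lookahead=- remaining=[- ( id / num ) $]
Step 12: reduce T->T * F. Stack=[E + T] ptr=5 lookahead=- remaining=[- ( id / num ) $]
Step 13: reduce E->E + T. Stack=[E] ptr=5 lookahead=- remaining=[- ( id / num ) $]
Step 14: shift -. Stack=[E -] ptr=6 lookahead=( remaining=[( id / num ) $]
Step 15: shift (. Stack=[E - (] ptr=7 lookahead=id remaining=[id / num ) $]
Step 16: shift id. Stack=[E - ( id] ptr=8 lookahead=/ remaining=[/ num ) $]
Step 17: reduce F->id. Stack=[E - ( F] ptr=8 lookahead=/ remaining=[/ num ) $]
Step 18: reduce T->F. Stack=[E - ( T] ptr=8 lookahead=/ remaining=[/ num ) $]
Step 19: shift /. Stack=[E - ( T /] ptr=9 lookahead=num remaining=[num ) $]
Step 20: shift num. Stack=[E - ( T / num] ptr=10 lookahead=) remaining=[) $]
Step 21: reduce F->num. Stack=[E - ( T / F] ptr=10 lookahead=) remaining=[) $]
Step 22: reduce T->T / F. Stack=[E - ( T] ptr=10 lookahead=) remaining=[) $]
Step 23: reduce E->T. Stack=[E - ( E] ptr=10 lookahead=) remaining=[) $]
Step 24: shift ). Stack=[E - ( E )] ptr=11 lookahead=$ remaining=[$]
Step 25: reduce F->( E ). Stack=[E - F] ptr=11 lookahead=$ remaining=[$]
Step 26: reduce T->F. Stack=[E - T] ptr=11 lookahead=$ remaining=[$]
Step 27: reduce E->E - T. Stack=[E] ptr=11 lookahead=$ remaining=[$]
Step 28: accept. Stack=[E] ptr=11 lookahead=$ remaining=[$]

Answer: 6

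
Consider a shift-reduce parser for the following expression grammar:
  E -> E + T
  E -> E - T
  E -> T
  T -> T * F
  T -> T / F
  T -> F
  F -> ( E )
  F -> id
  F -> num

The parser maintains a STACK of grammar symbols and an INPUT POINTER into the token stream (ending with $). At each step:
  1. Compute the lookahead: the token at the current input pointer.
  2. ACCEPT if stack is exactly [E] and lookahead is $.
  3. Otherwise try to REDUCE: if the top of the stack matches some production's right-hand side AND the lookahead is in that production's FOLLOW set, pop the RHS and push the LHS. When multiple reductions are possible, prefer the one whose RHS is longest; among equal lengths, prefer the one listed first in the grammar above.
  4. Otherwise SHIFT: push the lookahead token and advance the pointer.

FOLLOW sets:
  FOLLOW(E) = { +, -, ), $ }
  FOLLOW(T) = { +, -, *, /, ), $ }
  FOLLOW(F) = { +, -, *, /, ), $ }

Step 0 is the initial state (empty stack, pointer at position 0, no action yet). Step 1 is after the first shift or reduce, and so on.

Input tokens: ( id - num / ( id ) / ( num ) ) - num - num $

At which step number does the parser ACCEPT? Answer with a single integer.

Step 1: shift (. Stack=[(] ptr=1 lookahead=id remaining=[id - num / ( id ) / ( num ) ) - num - num $]
Step 2: shift id. Stack=[( id] ptr=2 lookahead=- remaining=[- num / ( id ) / ( num ) ) - num - num $]
Step 3: reduce F->id. Stack=[( F] ptr=2 lookahead=- remaining=[- num / ( id ) / ( num ) ) - num - num $]
Step 4: reduce T->F. Stack=[( T] ptr=2 lookahead=- remaining=[- num / ( id ) / ( num ) ) - num - num $]
Step 5: reduce E->T. Stack=[( E] ptr=2 lookahead=- remaining=[- num / ( id ) / ( num ) ) - num - num $]
Step 6: shift -. Stack=[( E -] ptr=3 lookahead=num remaining=[num / ( id ) / ( num ) ) - num - num $]
Step 7: shift num. Stack=[( E - num] ptr=4 lookahead=/ remaining=[/ ( id ) / ( num ) ) - num - num $]
Step 8: reduce F->num. Stack=[( E - F] ptr=4 lookahead=/ remaining=[/ ( id ) / ( num ) ) - num - num $]
Step 9: reduce T->F. Stack=[( E - T] ptr=4 lookahead=/ remaining=[/ ( id ) / ( num ) ) - num - num $]
Step 10: shift /. Stack=[( E - T /] ptr=5 lookahead=( remaining=[( id ) / ( num ) ) - num - num $]
Step 11: shift (. Stack=[( E - T / (] ptr=6 lookahead=id remaining=[id ) / ( num ) ) - num - num $]
Step 12: shift id. Stack=[( E - T / ( id] ptr=7 lookahead=) remaining=[) / ( num ) ) - num - num $]
Step 13: reduce F->id. Stack=[( E - T / ( F] ptr=7 lookahead=) remaining=[) / ( num ) ) - num - num $]
Step 14: reduce T->F. Stack=[( E - T / ( T] ptr=7 lookahead=) remaining=[) / ( num ) ) - num - num $]
Step 15: reduce E->T. Stack=[( E - T / ( E] ptr=7 lookahead=) remaining=[) / ( num ) ) - num - num $]
Step 16: shift ). Stack=[( E - T / ( E )] ptr=8 lookahead=/ remaining=[/ ( num ) ) - num - num $]
Step 17: reduce F->( E ). Stack=[( E - T / F] ptr=8 lookahead=/ remaining=[/ ( num ) ) - num - num $]
Step 18: reduce T->T / F. Stack=[( E - T] ptr=8 lookahead=/ remaining=[/ ( num ) ) - num - num $]
Step 19: shift /. Stack=[( E - T /] ptr=9 lookahead=( remaining=[( num ) ) - num - num $]
Step 20: shift (. Stack=[( E - T / (] ptr=10 lookahead=num remaining=[num ) ) - num - num $]
Step 21: shift num. Stack=[( E - T / ( num] ptr=11 lookahead=) remaining=[) ) - num - num $]
Step 22: reduce F->num. Stack=[( E - T / ( F] ptr=11 lookahead=) remaining=[) ) - num - num $]
Step 23: reduce T->F. Stack=[( E - T / ( T] ptr=11 lookahead=) remaining=[) ) - num - num $]
Step 24: reduce E->T. Stack=[( E - T / ( E] ptr=11 lookahead=) remaining=[) ) - num - num $]
Step 25: shift ). Stack=[( E - T / ( E )] ptr=12 lookahead=) remaining=[) - num - num $]
Step 26: reduce F->( E ). Stack=[( E - T / F] ptr=12 lookahead=) remaining=[) - num - num $]
Step 27: reduce T->T / F. Stack=[( E - T] ptr=12 lookahead=) remaining=[) - num - num $]
Step 28: reduce E->E - T. Stack=[( E] ptr=12 lookahead=) remaining=[) - num - num $]
Step 29: shift ). Stack=[( E )] ptr=13 lookahead=- remaining=[- num - num $]
Step 30: reduce F->( E ). Stack=[F] ptr=13 lookahead=- remaining=[- num - num $]
Step 31: reduce T->F. Stack=[T] ptr=13 lookahead=- remaining=[- num - num $]
Step 32: reduce E->T. Stack=[E] ptr=13 lookahead=- remaining=[- num - num $]
Step 33: shift -. Stack=[E -] ptr=14 lookahead=num remaining=[num - num $]
Step 34: shift num. Stack=[E - num] ptr=15 lookahead=- remaining=[- num $]
Step 35: reduce F->num. Stack=[E - F] ptr=15 lookahead=- remaining=[- num $]
Step 36: reduce T->F. Stack=[E - T] ptr=15 lookahead=- remaining=[- num $]
Step 37: reduce E->E - T. Stack=[E] ptr=15 lookahead=- remaining=[- num $]
Step 38: shift -. Stack=[E -] ptr=16 lookahead=num remaining=[num $]
Step 39: shift num. Stack=[E - num] ptr=17 lookahead=$ remaining=[$]
Step 40: reduce F->num. Stack=[E - F] ptr=17 lookahead=$ remaining=[$]
Step 41: reduce T->F. Stack=[E - T] ptr=17 lookahead=$ remaining=[$]
Step 42: reduce E->E - T. Stack=[E] ptr=17 lookahead=$ remaining=[$]
Step 43: accept. Stack=[E] ptr=17 lookahead=$ remaining=[$]

Answer: 43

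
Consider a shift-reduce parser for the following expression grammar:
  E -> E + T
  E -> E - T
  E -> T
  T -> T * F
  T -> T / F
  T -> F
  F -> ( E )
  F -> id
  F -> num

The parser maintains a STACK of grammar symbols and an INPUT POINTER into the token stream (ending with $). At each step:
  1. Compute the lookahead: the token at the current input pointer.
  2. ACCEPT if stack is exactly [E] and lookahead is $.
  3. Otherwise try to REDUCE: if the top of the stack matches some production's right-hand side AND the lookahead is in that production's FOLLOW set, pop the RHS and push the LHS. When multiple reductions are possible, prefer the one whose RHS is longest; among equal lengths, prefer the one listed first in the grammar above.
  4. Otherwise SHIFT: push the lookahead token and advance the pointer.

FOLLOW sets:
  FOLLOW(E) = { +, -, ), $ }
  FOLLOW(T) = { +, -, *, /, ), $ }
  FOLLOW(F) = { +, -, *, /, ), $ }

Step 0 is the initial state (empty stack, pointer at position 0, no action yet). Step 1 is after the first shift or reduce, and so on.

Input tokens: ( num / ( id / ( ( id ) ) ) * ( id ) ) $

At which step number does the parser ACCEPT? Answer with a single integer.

Answer: 42

Derivation:
Step 1: shift (. Stack=[(] ptr=1 lookahead=num remaining=[num / ( id / ( ( id ) ) ) * ( id ) ) $]
Step 2: shift num. Stack=[( num] ptr=2 lookahead=/ remaining=[/ ( id / ( ( id ) ) ) * ( id ) ) $]
Step 3: reduce F->num. Stack=[( F] ptr=2 lookahead=/ remaining=[/ ( id / ( ( id ) ) ) * ( id ) ) $]
Step 4: reduce T->F. Stack=[( T] ptr=2 lookahead=/ remaining=[/ ( id / ( ( id ) ) ) * ( id ) ) $]
Step 5: shift /. Stack=[( T /] ptr=3 lookahead=( remaining=[( id / ( ( id ) ) ) * ( id ) ) $]
Step 6: shift (. Stack=[( T / (] ptr=4 lookahead=id remaining=[id / ( ( id ) ) ) * ( id ) ) $]
Step 7: shift id. Stack=[( T / ( id] ptr=5 lookahead=/ remaining=[/ ( ( id ) ) ) * ( id ) ) $]
Step 8: reduce F->id. Stack=[( T / ( F] ptr=5 lookahead=/ remaining=[/ ( ( id ) ) ) * ( id ) ) $]
Step 9: reduce T->F. Stack=[( T / ( T] ptr=5 lookahead=/ remaining=[/ ( ( id ) ) ) * ( id ) ) $]
Step 10: shift /. Stack=[( T / ( T /] ptr=6 lookahead=( remaining=[( ( id ) ) ) * ( id ) ) $]
Step 11: shift (. Stack=[( T / ( T / (] ptr=7 lookahead=( remaining=[( id ) ) ) * ( id ) ) $]
Step 12: shift (. Stack=[( T / ( T / ( (] ptr=8 lookahead=id remaining=[id ) ) ) * ( id ) ) $]
Step 13: shift id. Stack=[( T / ( T / ( ( id] ptr=9 lookahead=) remaining=[) ) ) * ( id ) ) $]
Step 14: reduce F->id. Stack=[( T / ( T / ( ( F] ptr=9 lookahead=) remaining=[) ) ) * ( id ) ) $]
Step 15: reduce T->F. Stack=[( T / ( T / ( ( T] ptr=9 lookahead=) remaining=[) ) ) * ( id ) ) $]
Step 16: reduce E->T. Stack=[( T / ( T / ( ( E] ptr=9 lookahead=) remaining=[) ) ) * ( id ) ) $]
Step 17: shift ). Stack=[( T / ( T / ( ( E )] ptr=10 lookahead=) remaining=[) ) * ( id ) ) $]
Step 18: reduce F->( E ). Stack=[( T / ( T / ( F] ptr=10 lookahead=) remaining=[) ) * ( id ) ) $]
Step 19: reduce T->F. Stack=[( T / ( T / ( T] ptr=10 lookahead=) remaining=[) ) * ( id ) ) $]
Step 20: reduce E->T. Stack=[( T / ( T / ( E] ptr=10 lookahead=) remaining=[) ) * ( id ) ) $]
Step 21: shift ). Stack=[( T / ( T / ( E )] ptr=11 lookahead=) remaining=[) * ( id ) ) $]
Step 22: reduce F->( E ). Stack=[( T / ( T / F] ptr=11 lookahead=) remaining=[) * ( id ) ) $]
Step 23: reduce T->T / F. Stack=[( T / ( T] ptr=11 lookahead=) remaining=[) * ( id ) ) $]
Step 24: reduce E->T. Stack=[( T / ( E] ptr=11 lookahead=) remaining=[) * ( id ) ) $]
Step 25: shift ). Stack=[( T / ( E )] ptr=12 lookahead=* remaining=[* ( id ) ) $]
Step 26: reduce F->( E ). Stack=[( T / F] ptr=12 lookahead=* remaining=[* ( id ) ) $]
Step 27: reduce T->T / F. Stack=[( T] ptr=12 lookahead=* remaining=[* ( id ) ) $]
Step 28: shift *. Stack=[( T *] ptr=13 lookahead=( remaining=[( id ) ) $]
Step 29: shift (. Stack=[( T * (] ptr=14 lookahead=id remaining=[id ) ) $]
Step 30: shift id. Stack=[( T * ( id] ptr=15 lookahead=) remaining=[) ) $]
Step 31: reduce F->id. Stack=[( T * ( F] ptr=15 lookahead=) remaining=[) ) $]
Step 32: reduce T->F. Stack=[( T * ( T] ptr=15 lookahead=) remaining=[) ) $]
Step 33: reduce E->T. Stack=[( T * ( E] ptr=15 lookahead=) remaining=[) ) $]
Step 34: shift ). Stack=[( T * ( E )] ptr=16 lookahead=) remaining=[) $]
Step 35: reduce F->( E ). Stack=[( T * F] ptr=16 lookahead=) remaining=[) $]
Step 36: reduce T->T * F. Stack=[( T] ptr=16 lookahead=) remaining=[) $]
Step 37: reduce E->T. Stack=[( E] ptr=16 lookahead=) remaining=[) $]
Step 38: shift ). Stack=[( E )] ptr=17 lookahead=$ remaining=[$]
Step 39: reduce F->( E ). Stack=[F] ptr=17 lookahead=$ remaining=[$]
Step 40: reduce T->F. Stack=[T] ptr=17 lookahead=$ remaining=[$]
Step 41: reduce E->T. Stack=[E] ptr=17 lookahead=$ remaining=[$]
Step 42: accept. Stack=[E] ptr=17 lookahead=$ remaining=[$]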